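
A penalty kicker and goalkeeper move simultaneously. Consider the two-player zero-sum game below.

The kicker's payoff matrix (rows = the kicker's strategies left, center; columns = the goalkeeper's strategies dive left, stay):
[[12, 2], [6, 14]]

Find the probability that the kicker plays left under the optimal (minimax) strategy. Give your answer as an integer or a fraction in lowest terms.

4/9

Row minima are 2 and 6, so the kicker's maximin is 6; column maxima are 12 and 14, so the goalkeeper's minimax is 12. These differ, so the equilibrium is in mixed strategies.
Let the kicker play left with probability p. The goalkeeper is indifferent when 12p + 6(1−p) = 2p + 14(1−p), giving p = 4/9.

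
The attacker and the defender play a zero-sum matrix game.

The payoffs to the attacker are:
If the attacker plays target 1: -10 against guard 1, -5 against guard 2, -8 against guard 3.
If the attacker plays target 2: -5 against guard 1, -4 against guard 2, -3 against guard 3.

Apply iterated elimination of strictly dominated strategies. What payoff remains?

Row target 1 is strictly dominated by row target 2 (-5>-10, -4>-5, -3>-8); eliminate target 1.
Column guard 2 is strictly dominated by guard 1 for the defender (-5<-4); eliminate guard 2.
Column guard 3 is strictly dominated by guard 1 for the defender (-5<-3); eliminate guard 3.
Only (target 2, guard 1) remains, with payoff -5.

-5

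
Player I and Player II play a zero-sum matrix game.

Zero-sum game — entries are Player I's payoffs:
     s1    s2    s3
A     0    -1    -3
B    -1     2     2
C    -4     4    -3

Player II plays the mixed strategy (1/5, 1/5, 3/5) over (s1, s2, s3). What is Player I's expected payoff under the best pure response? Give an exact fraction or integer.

A: (0)·(1/5) + (-1)·(1/5) + (-3)·(3/5) = -2.
B: (-1)·(1/5) + (2)·(1/5) + (2)·(3/5) = 7/5.
C: (-4)·(1/5) + (4)·(1/5) + (-3)·(3/5) = -9/5.
The best pure response is B with expected payoff 7/5.

7/5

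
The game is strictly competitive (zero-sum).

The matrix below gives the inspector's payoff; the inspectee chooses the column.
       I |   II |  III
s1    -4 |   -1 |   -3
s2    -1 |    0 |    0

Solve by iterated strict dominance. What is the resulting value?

-1

Row s1 is strictly dominated by row s2 (-1>-4, 0>-1, 0>-3); eliminate s1.
Column III is strictly dominated by I for the inspectee (-1<0); eliminate III.
Column II is strictly dominated by I for the inspectee (-1<0); eliminate II.
Only (s2, I) remains, with payoff -1.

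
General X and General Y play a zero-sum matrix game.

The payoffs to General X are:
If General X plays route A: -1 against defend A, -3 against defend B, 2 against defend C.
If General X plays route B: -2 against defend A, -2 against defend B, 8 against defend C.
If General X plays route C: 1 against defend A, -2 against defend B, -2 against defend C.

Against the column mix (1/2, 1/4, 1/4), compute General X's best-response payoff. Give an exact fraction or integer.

route A: (-1)·(1/2) + (-3)·(1/4) + (2)·(1/4) = -3/4.
route B: (-2)·(1/2) + (-2)·(1/4) + (8)·(1/4) = 1/2.
route C: (1)·(1/2) + (-2)·(1/4) + (-2)·(1/4) = -1/2.
The best pure response is route B with expected payoff 1/2.

1/2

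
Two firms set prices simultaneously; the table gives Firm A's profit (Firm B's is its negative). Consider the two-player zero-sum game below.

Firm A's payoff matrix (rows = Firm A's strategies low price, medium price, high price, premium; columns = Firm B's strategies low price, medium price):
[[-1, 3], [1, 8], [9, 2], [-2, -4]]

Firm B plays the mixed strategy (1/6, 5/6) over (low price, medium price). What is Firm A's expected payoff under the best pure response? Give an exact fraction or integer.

41/6

low price: (-1)·(1/6) + (3)·(5/6) = 7/3.
medium price: (1)·(1/6) + (8)·(5/6) = 41/6.
high price: (9)·(1/6) + (2)·(5/6) = 19/6.
premium: (-2)·(1/6) + (-4)·(5/6) = -11/3.
The best pure response is medium price with expected payoff 41/6.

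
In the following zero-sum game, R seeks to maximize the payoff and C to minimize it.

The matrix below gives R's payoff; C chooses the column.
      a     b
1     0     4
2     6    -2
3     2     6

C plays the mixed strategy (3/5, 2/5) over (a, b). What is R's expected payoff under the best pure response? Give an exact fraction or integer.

1: (0)·(3/5) + (4)·(2/5) = 8/5.
2: (6)·(3/5) + (-2)·(2/5) = 14/5.
3: (2)·(3/5) + (6)·(2/5) = 18/5.
The best pure response is 3 with expected payoff 18/5.

18/5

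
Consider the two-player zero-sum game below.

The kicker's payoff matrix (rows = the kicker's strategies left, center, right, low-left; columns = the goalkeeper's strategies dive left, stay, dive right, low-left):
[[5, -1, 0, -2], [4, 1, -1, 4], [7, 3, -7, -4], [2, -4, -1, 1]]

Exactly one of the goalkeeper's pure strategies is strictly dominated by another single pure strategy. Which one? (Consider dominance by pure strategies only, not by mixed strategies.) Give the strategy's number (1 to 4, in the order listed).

The goalkeeper prefers columns that give the kicker less. Compare dive left with stay: -1 < 5, 1 < 4, 3 < 7, -4 < 2.
So stay strictly dominates dive left for the goalkeeper; dive left is strictly dominated.

1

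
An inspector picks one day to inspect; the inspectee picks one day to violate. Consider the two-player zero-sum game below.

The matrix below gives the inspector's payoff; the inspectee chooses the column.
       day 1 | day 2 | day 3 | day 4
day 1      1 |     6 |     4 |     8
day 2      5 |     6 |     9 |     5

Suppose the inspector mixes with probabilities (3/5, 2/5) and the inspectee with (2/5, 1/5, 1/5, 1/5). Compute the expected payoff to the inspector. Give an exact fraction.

Against (2/5, 1/5, 1/5, 1/5), each row's expected payoff is day 1: 4; day 2: 6.
Taking the (3/5, 2/5)-weighted average: (3/5)·(4) + (2/5)·(6) = 24/5.

24/5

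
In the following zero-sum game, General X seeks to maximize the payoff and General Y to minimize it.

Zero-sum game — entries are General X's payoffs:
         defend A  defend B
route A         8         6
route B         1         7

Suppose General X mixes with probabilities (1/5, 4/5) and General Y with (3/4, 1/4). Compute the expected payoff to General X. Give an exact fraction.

7/2

Against (3/4, 1/4), each row's expected payoff is route A: 15/2; route B: 5/2.
Taking the (1/5, 4/5)-weighted average: (1/5)·(15/2) + (4/5)·(5/2) = 7/2.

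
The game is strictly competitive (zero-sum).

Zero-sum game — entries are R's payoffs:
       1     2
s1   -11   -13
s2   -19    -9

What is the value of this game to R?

Row minima are -13 and -19, so R's maximin is -13; column maxima are -11 and -9, so C's minimax is -11. These differ, so the equilibrium is in mixed strategies.
Let R play s1 with probability p. C is indifferent when −11p − 19(1−p) = −13p − 9(1−p), giving p = 5/6.
Let C play 1 with probability q. R is indifferent when −11q − 13(1−q) = −19q − 9(1−q), giving q = 1/3.
The value is -11·(1/3) + (-13)·(2/3) = -37/3.

-37/3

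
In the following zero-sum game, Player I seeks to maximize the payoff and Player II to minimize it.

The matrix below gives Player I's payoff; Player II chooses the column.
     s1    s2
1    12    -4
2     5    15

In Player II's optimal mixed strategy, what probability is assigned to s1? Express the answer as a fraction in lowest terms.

Row minima are -4 and 5, so Player I's maximin is 5; column maxima are 12 and 15, so Player II's minimax is 12. These differ, so the equilibrium is in mixed strategies.
Let Player II play s1 with probability q. Player I is indifferent when 12q − 4(1−q) = 5q + 15(1−q), giving q = 19/26.

19/26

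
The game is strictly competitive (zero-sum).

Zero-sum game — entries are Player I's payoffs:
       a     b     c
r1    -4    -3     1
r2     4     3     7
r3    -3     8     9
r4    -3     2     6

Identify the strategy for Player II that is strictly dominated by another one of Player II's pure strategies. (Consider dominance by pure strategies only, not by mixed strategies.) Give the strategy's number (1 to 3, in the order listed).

3

Player II prefers columns that give Player I less. Compare c with a: -4 < 1, 4 < 7, -3 < 9, -3 < 6.
So a strictly dominates c for Player II; c is strictly dominated.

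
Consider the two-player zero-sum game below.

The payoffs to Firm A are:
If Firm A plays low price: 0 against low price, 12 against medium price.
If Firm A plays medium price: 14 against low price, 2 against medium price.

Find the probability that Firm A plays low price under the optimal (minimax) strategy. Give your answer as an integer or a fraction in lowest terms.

Row minima are 0 and 2, so Firm A's maximin is 2; column maxima are 14 and 12, so Firm B's minimax is 12. These differ, so the equilibrium is in mixed strategies.
Let Firm A play low price with probability p. Firm B is indifferent when 14(1−p) = 12p + 2(1−p), giving p = 1/2.

1/2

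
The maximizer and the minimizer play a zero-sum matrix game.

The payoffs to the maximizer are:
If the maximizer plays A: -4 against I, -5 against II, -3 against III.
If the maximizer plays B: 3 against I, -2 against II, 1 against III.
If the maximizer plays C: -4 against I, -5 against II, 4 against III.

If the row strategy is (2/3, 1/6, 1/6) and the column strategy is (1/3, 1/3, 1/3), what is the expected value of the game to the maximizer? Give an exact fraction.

-17/6

Against (1/3, 1/3, 1/3), each row's expected payoff is A: -4; B: 2/3; C: -5/3.
Taking the (2/3, 1/6, 1/6)-weighted average: (2/3)·(-4) + (1/6)·(2/3) + (1/6)·(-5/3) = -17/6.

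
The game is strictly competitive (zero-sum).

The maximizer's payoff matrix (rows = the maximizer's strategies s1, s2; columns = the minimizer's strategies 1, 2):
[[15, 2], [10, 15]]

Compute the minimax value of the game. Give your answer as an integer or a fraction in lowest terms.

Row minima are 2 and 10, so the maximizer's maximin is 10; column maxima are 15 and 15, so the minimizer's minimax is 15. These differ, so the equilibrium is in mixed strategies.
Let the maximizer play s1 with probability p. The minimizer is indifferent when 15p + 10(1−p) = 2p + 15(1−p), giving p = 5/18.
Let the minimizer play 1 with probability q. The maximizer is indifferent when 15q + 2(1−q) = 10q + 15(1−q), giving q = 13/18.
The value is 15·(13/18) + (2)·(5/18) = 205/18.

205/18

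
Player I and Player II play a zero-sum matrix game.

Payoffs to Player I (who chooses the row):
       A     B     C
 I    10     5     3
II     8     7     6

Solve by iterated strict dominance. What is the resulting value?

6

Column A is strictly dominated by B for Player II (5<10, 7<8); eliminate A.
Column B is strictly dominated by C for Player II (3<5, 6<7); eliminate B.
Row I is strictly dominated by row II (6>3); eliminate I.
Only (II, C) remains, with payoff 6.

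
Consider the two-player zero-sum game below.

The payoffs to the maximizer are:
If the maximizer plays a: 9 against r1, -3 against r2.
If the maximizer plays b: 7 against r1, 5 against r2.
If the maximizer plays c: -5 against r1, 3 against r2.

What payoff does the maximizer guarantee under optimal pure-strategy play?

5

Row minima: -3, 5, -5 → the maximizer's maximin is 5.
Column maxima: 9, 5 → the minimizer's minimax is 5.
They coincide at (b, r2), so the value is 5.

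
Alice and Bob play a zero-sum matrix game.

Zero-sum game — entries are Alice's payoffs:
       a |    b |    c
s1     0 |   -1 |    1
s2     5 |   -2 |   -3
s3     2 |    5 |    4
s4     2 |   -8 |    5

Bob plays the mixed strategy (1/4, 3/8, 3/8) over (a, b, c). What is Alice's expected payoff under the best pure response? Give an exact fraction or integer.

31/8

s1: (0)·(1/4) + (-1)·(3/8) + (1)·(3/8) = 0.
s2: (5)·(1/4) + (-2)·(3/8) + (-3)·(3/8) = -5/8.
s3: (2)·(1/4) + (5)·(3/8) + (4)·(3/8) = 31/8.
s4: (2)·(1/4) + (-8)·(3/8) + (5)·(3/8) = -5/8.
The best pure response is s3 with expected payoff 31/8.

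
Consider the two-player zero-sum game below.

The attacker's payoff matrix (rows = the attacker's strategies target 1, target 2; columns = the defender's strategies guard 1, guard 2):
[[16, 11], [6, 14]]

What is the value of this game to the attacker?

Row minima are 11 and 6, so the attacker's maximin is 11; column maxima are 16 and 14, so the defender's minimax is 14. These differ, so the equilibrium is in mixed strategies.
Let the attacker play target 1 with probability p. The defender is indifferent when 16p + 6(1−p) = 11p + 14(1−p), giving p = 8/13.
Let the defender play guard 1 with probability q. The attacker is indifferent when 16q + 11(1−q) = 6q + 14(1−q), giving q = 3/13.
The value is 16·(3/13) + (11)·(10/13) = 158/13.

158/13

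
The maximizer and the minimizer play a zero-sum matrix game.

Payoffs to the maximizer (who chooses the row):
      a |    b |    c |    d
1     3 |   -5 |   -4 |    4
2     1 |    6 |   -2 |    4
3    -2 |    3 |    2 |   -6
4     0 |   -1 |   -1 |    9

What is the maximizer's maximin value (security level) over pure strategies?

The worst-case payoff for each row is 1: -5, 2: -2, 3: -6, 4: -1.
The best of these is -1.

-1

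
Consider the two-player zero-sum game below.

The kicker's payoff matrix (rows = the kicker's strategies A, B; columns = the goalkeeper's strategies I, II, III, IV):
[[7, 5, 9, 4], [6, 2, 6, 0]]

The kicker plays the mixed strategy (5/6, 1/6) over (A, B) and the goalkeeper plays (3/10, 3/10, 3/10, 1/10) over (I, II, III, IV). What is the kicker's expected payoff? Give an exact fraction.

377/60

Against (3/10, 3/10, 3/10, 1/10), each row's expected payoff is A: 67/10; B: 21/5.
Taking the (5/6, 1/6)-weighted average: (5/6)·(67/10) + (1/6)·(21/5) = 377/60.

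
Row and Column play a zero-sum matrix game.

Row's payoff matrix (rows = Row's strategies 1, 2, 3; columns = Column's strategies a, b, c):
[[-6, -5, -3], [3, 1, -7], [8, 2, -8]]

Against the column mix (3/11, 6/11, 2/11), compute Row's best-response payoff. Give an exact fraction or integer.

20/11

1: (-6)·(3/11) + (-5)·(6/11) + (-3)·(2/11) = -54/11.
2: (3)·(3/11) + (1)·(6/11) + (-7)·(2/11) = 1/11.
3: (8)·(3/11) + (2)·(6/11) + (-8)·(2/11) = 20/11.
The best pure response is 3 with expected payoff 20/11.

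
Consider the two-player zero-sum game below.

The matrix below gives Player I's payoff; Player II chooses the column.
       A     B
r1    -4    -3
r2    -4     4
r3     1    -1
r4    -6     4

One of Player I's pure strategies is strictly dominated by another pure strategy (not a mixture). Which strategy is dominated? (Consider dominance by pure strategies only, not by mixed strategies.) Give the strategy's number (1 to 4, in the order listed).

1

Compare r1 with r3: 1 > -4, -1 > -3.
So r3 strictly dominates r1 for Player I; r1 is strictly dominated.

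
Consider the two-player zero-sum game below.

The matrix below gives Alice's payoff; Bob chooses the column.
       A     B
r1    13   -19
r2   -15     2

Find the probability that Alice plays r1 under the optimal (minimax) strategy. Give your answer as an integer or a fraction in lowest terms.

17/49

Row minima are -19 and -15, so Alice's maximin is -15; column maxima are 13 and 2, so Bob's minimax is 2. These differ, so the equilibrium is in mixed strategies.
Let Alice play r1 with probability p. Bob is indifferent when 13p − 15(1−p) = −19p + 2(1−p), giving p = 17/49.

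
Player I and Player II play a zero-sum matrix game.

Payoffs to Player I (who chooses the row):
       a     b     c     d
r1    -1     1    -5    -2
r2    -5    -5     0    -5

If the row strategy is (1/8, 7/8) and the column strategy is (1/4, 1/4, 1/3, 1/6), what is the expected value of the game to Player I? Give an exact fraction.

-19/6

Against (1/4, 1/4, 1/3, 1/6), each row's expected payoff is r1: -2; r2: -10/3.
Taking the (1/8, 7/8)-weighted average: (1/8)·(-2) + (7/8)·(-10/3) = -19/6.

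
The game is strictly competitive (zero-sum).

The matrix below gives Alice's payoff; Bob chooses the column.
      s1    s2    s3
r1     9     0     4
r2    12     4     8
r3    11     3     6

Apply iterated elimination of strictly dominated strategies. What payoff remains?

Row r3 is strictly dominated by row r2 (12>11, 4>3, 8>6); eliminate r3.
Column s1 is strictly dominated by s2 for Bob (0<9, 4<12); eliminate s1.
Row r1 is strictly dominated by row r2 (4>0, 8>4); eliminate r1.
Column s3 is strictly dominated by s2 for Bob (4<8); eliminate s3.
Only (r2, s2) remains, with payoff 4.

4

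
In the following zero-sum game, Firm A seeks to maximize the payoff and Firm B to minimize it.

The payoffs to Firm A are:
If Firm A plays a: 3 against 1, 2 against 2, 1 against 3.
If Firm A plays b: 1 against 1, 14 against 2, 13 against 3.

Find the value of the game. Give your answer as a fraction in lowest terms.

Column 2 is strictly dominated by 3 for Firm B (it gives Firm A more in every row).
The remaining 2×2 game on (a, b) × (1, 3) has no saddle point. Let Firm A play a with probability p; indifference gives 3p + (1−p) = p + 13(1−p), so p = 6/7.
Similarly Firm B's optimal q on 1 is 6/7, and the value is 3·(6/7) + (1)·(1/7) = 19/7.

19/7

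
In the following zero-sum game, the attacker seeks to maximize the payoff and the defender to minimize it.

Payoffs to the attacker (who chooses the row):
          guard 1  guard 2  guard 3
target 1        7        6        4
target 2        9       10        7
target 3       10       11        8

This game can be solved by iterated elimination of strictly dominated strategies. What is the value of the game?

8

Row target 2 is strictly dominated by row target 3 (10>9, 11>10, 8>7); eliminate target 2.
Column guard 1 is strictly dominated by guard 3 for the defender (4<7, 8<10); eliminate guard 1.
Row target 1 is strictly dominated by row target 3 (11>6, 8>4); eliminate target 1.
Column guard 2 is strictly dominated by guard 3 for the defender (8<11); eliminate guard 2.
Only (target 3, guard 3) remains, with payoff 8.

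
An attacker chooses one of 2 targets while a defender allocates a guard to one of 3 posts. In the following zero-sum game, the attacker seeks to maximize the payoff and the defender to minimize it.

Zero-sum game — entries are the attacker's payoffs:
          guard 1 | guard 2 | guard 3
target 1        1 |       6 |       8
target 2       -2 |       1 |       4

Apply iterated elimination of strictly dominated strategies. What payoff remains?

Column guard 3 is strictly dominated by guard 1 for the defender (1<8, -2<4); eliminate guard 3.
Column guard 2 is strictly dominated by guard 1 for the defender (1<6, -2<1); eliminate guard 2.
Row target 2 is strictly dominated by row target 1 (1>-2); eliminate target 2.
Only (target 1, guard 1) remains, with payoff 1.

1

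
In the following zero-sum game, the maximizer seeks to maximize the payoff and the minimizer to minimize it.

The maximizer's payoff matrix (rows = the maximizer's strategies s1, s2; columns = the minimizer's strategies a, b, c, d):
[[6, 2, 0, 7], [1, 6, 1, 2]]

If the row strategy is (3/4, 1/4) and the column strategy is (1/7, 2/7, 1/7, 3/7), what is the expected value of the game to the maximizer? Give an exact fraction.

113/28

Against (1/7, 2/7, 1/7, 3/7), each row's expected payoff is s1: 31/7; s2: 20/7.
Taking the (3/4, 1/4)-weighted average: (3/4)·(31/7) + (1/4)·(20/7) = 113/28.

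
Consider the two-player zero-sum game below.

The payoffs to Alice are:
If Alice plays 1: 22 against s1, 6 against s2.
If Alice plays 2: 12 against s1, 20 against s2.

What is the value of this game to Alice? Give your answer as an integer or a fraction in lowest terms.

Row minima are 6 and 12, so Alice's maximin is 12; column maxima are 22 and 20, so Bob's minimax is 20. These differ, so the equilibrium is in mixed strategies.
Let Alice play 1 with probability p. Bob is indifferent when 22p + 12(1−p) = 6p + 20(1−p), giving p = 1/3.
Let Bob play s1 with probability q. Alice is indifferent when 22q + 6(1−q) = 12q + 20(1−q), giving q = 7/12.
The value is 22·(7/12) + (6)·(5/12) = 46/3.

46/3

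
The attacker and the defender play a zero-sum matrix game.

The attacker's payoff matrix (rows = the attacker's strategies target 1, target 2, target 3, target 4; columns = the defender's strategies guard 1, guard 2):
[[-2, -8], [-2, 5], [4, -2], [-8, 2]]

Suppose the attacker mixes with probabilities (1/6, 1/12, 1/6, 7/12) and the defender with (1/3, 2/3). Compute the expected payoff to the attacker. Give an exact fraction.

-14/9

Against (1/3, 2/3), each row's expected payoff is target 1: -6; target 2: 8/3; target 3: 0; target 4: -4/3.
Taking the (1/6, 1/12, 1/6, 7/12)-weighted average: (1/6)·(-6) + (1/12)·(8/3) + (1/6)·(0) + (7/12)·(-4/3) = -14/9.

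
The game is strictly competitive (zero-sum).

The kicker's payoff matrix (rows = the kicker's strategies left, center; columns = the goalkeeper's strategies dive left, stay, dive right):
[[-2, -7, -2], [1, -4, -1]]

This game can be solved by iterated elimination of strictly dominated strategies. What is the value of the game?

Column dive right is strictly dominated by stay for the goalkeeper (-7<-2, -4<-1); eliminate dive right.
Row left is strictly dominated by row center (1>-2, -4>-7); eliminate left.
Column dive left is strictly dominated by stay for the goalkeeper (-4<1); eliminate dive left.
Only (center, stay) remains, with payoff -4.

-4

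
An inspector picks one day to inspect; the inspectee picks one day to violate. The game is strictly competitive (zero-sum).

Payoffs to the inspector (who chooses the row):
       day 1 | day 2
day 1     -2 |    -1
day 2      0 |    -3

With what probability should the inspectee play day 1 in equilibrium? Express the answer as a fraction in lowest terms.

Row minima are -2 and -3, so the inspector's maximin is -2; column maxima are 0 and -1, so the inspectee's minimax is -1. These differ, so the equilibrium is in mixed strategies.
Let the inspectee play day 1 with probability q. The inspector is indifferent when −2q − (1−q) = −3(1−q), giving q = 1/2.

1/2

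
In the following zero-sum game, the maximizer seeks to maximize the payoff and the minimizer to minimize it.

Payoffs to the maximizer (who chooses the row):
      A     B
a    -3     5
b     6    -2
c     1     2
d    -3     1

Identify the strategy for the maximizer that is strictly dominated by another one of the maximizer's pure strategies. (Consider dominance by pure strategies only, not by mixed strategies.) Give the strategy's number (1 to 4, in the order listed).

Compare d with c: 1 > -3, 2 > 1.
So c strictly dominates d for the maximizer; d is strictly dominated.

4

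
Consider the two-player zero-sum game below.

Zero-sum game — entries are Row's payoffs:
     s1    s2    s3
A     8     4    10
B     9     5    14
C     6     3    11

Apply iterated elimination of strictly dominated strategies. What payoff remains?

Column s3 is strictly dominated by s1 for Column (8<10, 9<14, 6<11); eliminate s3.
Column s1 is strictly dominated by s2 for Column (4<8, 5<9, 3<6); eliminate s1.
Row C is strictly dominated by row A (4>3); eliminate C.
Row A is strictly dominated by row B (5>4); eliminate A.
Only (B, s2) remains, with payoff 5.

5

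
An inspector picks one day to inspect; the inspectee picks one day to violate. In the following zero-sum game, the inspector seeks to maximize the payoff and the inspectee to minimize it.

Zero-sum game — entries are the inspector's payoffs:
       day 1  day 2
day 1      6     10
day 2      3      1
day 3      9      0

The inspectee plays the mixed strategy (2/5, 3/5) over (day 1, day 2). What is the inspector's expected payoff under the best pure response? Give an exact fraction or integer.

42/5

day 1: (6)·(2/5) + (10)·(3/5) = 42/5.
day 2: (3)·(2/5) + (1)·(3/5) = 9/5.
day 3: (9)·(2/5) + (0)·(3/5) = 18/5.
The best pure response is day 1 with expected payoff 42/5.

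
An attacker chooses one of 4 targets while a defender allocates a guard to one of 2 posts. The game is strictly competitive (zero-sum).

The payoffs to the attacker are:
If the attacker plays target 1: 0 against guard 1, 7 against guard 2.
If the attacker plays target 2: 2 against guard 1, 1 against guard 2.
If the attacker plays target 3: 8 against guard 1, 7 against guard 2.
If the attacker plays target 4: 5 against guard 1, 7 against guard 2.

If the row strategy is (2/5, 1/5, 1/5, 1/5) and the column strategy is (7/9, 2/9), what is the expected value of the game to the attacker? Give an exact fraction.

163/45

Against (7/9, 2/9), each row's expected payoff is target 1: 14/9; target 2: 16/9; target 3: 70/9; target 4: 49/9.
Taking the (2/5, 1/5, 1/5, 1/5)-weighted average: (2/5)·(14/9) + (1/5)·(16/9) + (1/5)·(70/9) + (1/5)·(49/9) = 163/45.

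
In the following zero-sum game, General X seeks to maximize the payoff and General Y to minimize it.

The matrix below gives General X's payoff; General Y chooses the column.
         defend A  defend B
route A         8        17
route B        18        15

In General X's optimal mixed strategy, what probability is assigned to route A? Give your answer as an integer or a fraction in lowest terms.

Row minima are 8 and 15, so General X's maximin is 15; column maxima are 18 and 17, so General Y's minimax is 17. These differ, so the equilibrium is in mixed strategies.
Let General X play route A with probability p. General Y is indifferent when 8p + 18(1−p) = 17p + 15(1−p), giving p = 1/4.

1/4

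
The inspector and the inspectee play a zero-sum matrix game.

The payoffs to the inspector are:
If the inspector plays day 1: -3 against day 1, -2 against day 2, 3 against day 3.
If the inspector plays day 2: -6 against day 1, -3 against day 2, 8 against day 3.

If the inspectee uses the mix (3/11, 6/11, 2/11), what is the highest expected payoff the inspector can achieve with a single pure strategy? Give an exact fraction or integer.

day 1: (-3)·(3/11) + (-2)·(6/11) + (3)·(2/11) = -15/11.
day 2: (-6)·(3/11) + (-3)·(6/11) + (8)·(2/11) = -20/11.
The best pure response is day 1 with expected payoff -15/11.

-15/11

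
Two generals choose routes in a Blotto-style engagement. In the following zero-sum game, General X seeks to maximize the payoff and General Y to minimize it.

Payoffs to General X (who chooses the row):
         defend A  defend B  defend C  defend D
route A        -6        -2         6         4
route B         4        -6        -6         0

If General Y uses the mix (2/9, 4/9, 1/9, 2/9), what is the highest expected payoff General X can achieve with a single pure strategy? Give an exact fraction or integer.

route A: (-6)·(2/9) + (-2)·(4/9) + (6)·(1/9) + (4)·(2/9) = -2/3.
route B: (4)·(2/9) + (-6)·(4/9) + (-6)·(1/9) + (0)·(2/9) = -22/9.
The best pure response is route A with expected payoff -2/3.

-2/3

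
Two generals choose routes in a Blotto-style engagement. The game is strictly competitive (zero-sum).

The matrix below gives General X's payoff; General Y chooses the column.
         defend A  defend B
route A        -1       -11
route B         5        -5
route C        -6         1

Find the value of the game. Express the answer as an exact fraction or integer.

-25/17

Row route A is strictly dominated by row route B, so General X never plays it.
The remaining 2×2 game on (route B, route C) × (defend A, defend B) has no saddle point. Let General X play route B with probability p; indifference gives 5p − 6(1−p) = −5p + (1−p), so p = 7/17.
Similarly General Y's optimal q on defend A is 6/17, and the value is 5·(6/17) + (-5)·(11/17) = -25/17.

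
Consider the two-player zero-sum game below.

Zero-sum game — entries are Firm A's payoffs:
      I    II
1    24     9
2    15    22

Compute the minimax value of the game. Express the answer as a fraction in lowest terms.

393/22

Row minima are 9 and 15, so Firm A's maximin is 15; column maxima are 24 and 22, so Firm B's minimax is 22. These differ, so the equilibrium is in mixed strategies.
Let Firm A play 1 with probability p. Firm B is indifferent when 24p + 15(1−p) = 9p + 22(1−p), giving p = 7/22.
Let Firm B play I with probability q. Firm A is indifferent when 24q + 9(1−q) = 15q + 22(1−q), giving q = 13/22.
The value is 24·(13/22) + (9)·(9/22) = 393/22.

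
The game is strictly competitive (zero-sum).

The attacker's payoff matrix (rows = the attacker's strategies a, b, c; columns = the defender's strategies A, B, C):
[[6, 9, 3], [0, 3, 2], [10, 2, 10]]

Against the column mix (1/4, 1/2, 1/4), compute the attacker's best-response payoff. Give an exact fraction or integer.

27/4

a: (6)·(1/4) + (9)·(1/2) + (3)·(1/4) = 27/4.
b: (0)·(1/4) + (3)·(1/2) + (2)·(1/4) = 2.
c: (10)·(1/4) + (2)·(1/2) + (10)·(1/4) = 6.
The best pure response is a with expected payoff 27/4.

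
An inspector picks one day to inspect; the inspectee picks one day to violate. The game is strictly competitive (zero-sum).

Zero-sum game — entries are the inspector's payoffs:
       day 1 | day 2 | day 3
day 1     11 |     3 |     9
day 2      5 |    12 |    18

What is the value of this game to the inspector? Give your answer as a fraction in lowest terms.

39/5

Column day 3 is strictly dominated by day 2 for the inspectee (it gives the inspector more in every row).
The remaining 2×2 game on (day 1, day 2) × (day 1, day 2) has no saddle point. Let the inspector play day 1 with probability p; indifference gives 11p + 5(1−p) = 3p + 12(1−p), so p = 7/15.
Similarly the inspectee's optimal q on day 1 is 3/5, and the value is 11·(3/5) + (3)·(2/5) = 39/5.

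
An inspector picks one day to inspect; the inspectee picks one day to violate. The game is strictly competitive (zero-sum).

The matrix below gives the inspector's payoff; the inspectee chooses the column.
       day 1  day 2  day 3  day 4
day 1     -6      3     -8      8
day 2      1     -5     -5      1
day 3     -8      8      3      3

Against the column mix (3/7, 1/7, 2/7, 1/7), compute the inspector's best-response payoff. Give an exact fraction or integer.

-1

day 1: (-6)·(3/7) + (3)·(1/7) + (-8)·(2/7) + (8)·(1/7) = -23/7.
day 2: (1)·(3/7) + (-5)·(1/7) + (-5)·(2/7) + (1)·(1/7) = -11/7.
day 3: (-8)·(3/7) + (8)·(1/7) + (3)·(2/7) + (3)·(1/7) = -1.
The best pure response is day 3 with expected payoff -1.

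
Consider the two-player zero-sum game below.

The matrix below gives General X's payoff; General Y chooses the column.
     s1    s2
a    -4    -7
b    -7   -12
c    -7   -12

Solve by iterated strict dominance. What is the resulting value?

Column s1 is strictly dominated by s2 for General Y (-7<-4, -12<-7, -12<-7); eliminate s1.
Row b is strictly dominated by row a (-7>-12); eliminate b.
Row c is strictly dominated by row a (-7>-12); eliminate c.
Only (a, s2) remains, with payoff -7.

-7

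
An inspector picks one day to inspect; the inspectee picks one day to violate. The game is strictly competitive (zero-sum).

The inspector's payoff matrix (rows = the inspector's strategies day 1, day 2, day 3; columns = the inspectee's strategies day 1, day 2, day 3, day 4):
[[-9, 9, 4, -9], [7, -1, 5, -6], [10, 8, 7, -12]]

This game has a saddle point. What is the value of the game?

Row minima: -9, -6, -12 → the inspector's maximin is -6.
Column maxima: 10, 9, 7, -6 → the inspectee's minimax is -6.
They coincide at (day 2, day 4), so the value is -6.

-6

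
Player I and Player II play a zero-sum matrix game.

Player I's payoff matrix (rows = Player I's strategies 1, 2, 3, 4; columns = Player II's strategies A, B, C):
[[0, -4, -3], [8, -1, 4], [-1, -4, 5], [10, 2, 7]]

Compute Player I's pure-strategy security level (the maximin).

2

The worst-case payoff for each row is 1: -4, 2: -1, 3: -4, 4: 2.
The best of these is 2.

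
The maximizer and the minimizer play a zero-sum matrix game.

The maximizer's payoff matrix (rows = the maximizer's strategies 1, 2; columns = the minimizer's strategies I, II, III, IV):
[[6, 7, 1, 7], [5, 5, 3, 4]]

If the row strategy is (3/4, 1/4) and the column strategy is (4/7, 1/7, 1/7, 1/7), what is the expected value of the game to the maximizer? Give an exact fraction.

Against (4/7, 1/7, 1/7, 1/7), each row's expected payoff is 1: 39/7; 2: 32/7.
Taking the (3/4, 1/4)-weighted average: (3/4)·(39/7) + (1/4)·(32/7) = 149/28.

149/28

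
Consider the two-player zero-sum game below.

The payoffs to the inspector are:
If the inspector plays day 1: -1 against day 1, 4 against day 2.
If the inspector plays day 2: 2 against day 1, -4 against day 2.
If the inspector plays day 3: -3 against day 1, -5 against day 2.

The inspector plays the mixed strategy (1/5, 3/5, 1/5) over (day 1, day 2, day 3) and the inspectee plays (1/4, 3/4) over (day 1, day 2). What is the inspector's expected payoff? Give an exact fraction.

Against (1/4, 3/4), each row's expected payoff is day 1: 11/4; day 2: -5/2; day 3: -9/2.
Taking the (1/5, 3/5, 1/5)-weighted average: (1/5)·(11/4) + (3/5)·(-5/2) + (1/5)·(-9/2) = -37/20.

-37/20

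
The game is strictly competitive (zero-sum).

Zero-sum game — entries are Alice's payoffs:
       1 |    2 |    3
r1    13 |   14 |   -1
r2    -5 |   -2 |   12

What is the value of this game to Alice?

Column 2 is strictly dominated by 1 for Bob (it gives Alice more in every row).
The remaining 2×2 game on (r1, r2) × (1, 3) has no saddle point. Let Alice play r1 with probability p; indifference gives 13p − 5(1−p) = −p + 12(1−p), so p = 17/31.
Similarly Bob's optimal q on 1 is 13/31, and the value is 13·(13/31) + (-1)·(18/31) = 151/31.

151/31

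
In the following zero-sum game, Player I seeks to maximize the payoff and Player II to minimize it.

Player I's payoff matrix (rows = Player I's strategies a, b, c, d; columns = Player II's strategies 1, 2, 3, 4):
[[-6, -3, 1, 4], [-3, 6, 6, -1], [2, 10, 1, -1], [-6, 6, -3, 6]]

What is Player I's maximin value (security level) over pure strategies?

-1

The worst-case payoff for each row is a: -6, b: -3, c: -1, d: -6.
The best of these is -1.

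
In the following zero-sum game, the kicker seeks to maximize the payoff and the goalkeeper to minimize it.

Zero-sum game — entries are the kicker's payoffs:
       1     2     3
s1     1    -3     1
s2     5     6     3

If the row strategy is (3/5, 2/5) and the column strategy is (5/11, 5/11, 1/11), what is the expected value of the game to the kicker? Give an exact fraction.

89/55

Against (5/11, 5/11, 1/11), each row's expected payoff is s1: -9/11; s2: 58/11.
Taking the (3/5, 2/5)-weighted average: (3/5)·(-9/11) + (2/5)·(58/11) = 89/55.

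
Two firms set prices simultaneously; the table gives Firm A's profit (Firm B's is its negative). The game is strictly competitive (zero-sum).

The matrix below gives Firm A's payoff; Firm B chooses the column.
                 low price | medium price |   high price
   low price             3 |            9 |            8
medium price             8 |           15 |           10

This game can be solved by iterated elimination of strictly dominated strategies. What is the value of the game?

8

Column high price is strictly dominated by low price for Firm B (3<8, 8<10); eliminate high price.
Column medium price is strictly dominated by low price for Firm B (3<9, 8<15); eliminate medium price.
Row low price is strictly dominated by row medium price (8>3); eliminate low price.
Only (medium price, low price) remains, with payoff 8.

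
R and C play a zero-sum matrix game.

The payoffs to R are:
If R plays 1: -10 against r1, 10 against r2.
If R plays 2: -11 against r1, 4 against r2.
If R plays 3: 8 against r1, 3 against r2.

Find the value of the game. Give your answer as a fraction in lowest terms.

Row 2 is strictly dominated by row 1, so R never plays it.
The remaining 2×2 game on (1, 3) × (r1, r2) has no saddle point. Let R play 1 with probability p; indifference gives −10p + 8(1−p) = 10p + 3(1−p), so p = 1/5.
Similarly C's optimal q on r1 is 7/25, and the value is -10·(7/25) + (10)·(18/25) = 22/5.

22/5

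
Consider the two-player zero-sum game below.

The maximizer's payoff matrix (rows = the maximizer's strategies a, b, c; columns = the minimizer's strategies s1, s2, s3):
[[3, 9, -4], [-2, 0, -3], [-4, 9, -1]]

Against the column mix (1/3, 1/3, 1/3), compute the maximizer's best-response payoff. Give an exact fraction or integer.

8/3

a: (3)·(1/3) + (9)·(1/3) + (-4)·(1/3) = 8/3.
b: (-2)·(1/3) + (0)·(1/3) + (-3)·(1/3) = -5/3.
c: (-4)·(1/3) + (9)·(1/3) + (-1)·(1/3) = 4/3.
The best pure response is a with expected payoff 8/3.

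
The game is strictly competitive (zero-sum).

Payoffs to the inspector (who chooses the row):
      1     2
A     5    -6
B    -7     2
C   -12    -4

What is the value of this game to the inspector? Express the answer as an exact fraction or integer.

Row C is strictly dominated by row B, so the inspector never plays it.
The remaining 2×2 game on (A, B) × (1, 2) has no saddle point. Let the inspector play A with probability p; indifference gives 5p − 7(1−p) = −6p + 2(1−p), so p = 9/20.
Similarly the inspectee's optimal q on 1 is 2/5, and the value is 5·(2/5) + (-6)·(3/5) = -8/5.

-8/5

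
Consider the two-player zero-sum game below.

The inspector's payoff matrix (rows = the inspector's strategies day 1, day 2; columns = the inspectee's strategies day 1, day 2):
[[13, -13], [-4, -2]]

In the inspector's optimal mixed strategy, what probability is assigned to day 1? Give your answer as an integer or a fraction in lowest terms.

Row minima are -13 and -4, so the inspector's maximin is -4; column maxima are 13 and -2, so the inspectee's minimax is -2. These differ, so the equilibrium is in mixed strategies.
Let the inspector play day 1 with probability p. The inspectee is indifferent when 13p − 4(1−p) = −13p − 2(1−p), giving p = 1/14.

1/14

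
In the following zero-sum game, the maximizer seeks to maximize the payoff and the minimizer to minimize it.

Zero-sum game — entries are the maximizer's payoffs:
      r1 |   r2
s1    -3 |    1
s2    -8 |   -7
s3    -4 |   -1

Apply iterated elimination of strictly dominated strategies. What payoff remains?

-3

Row s2 is strictly dominated by row s1 (-3>-8, 1>-7); eliminate s2.
Row s3 is strictly dominated by row s1 (-3>-4, 1>-1); eliminate s3.
Column r2 is strictly dominated by r1 for the minimizer (-3<1); eliminate r2.
Only (s1, r1) remains, with payoff -3.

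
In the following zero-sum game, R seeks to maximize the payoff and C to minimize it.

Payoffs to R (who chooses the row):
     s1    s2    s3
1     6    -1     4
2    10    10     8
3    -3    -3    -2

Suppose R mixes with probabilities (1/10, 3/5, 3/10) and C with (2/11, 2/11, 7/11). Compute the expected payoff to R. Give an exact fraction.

268/55

Against (2/11, 2/11, 7/11), each row's expected payoff is 1: 38/11; 2: 96/11; 3: -26/11.
Taking the (1/10, 3/5, 3/10)-weighted average: (1/10)·(38/11) + (3/5)·(96/11) + (3/10)·(-26/11) = 268/55.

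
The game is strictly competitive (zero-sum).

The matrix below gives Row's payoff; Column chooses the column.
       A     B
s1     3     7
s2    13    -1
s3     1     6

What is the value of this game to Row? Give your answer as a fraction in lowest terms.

Row s3 is strictly dominated by row s1, so Row never plays it.
The remaining 2×2 game on (s1, s2) × (A, B) has no saddle point. Let Row play s1 with probability p; indifference gives 3p + 13(1−p) = 7p − (1−p), so p = 7/9.
Similarly Column's optimal q on A is 4/9, and the value is 3·(4/9) + (7)·(5/9) = 47/9.

47/9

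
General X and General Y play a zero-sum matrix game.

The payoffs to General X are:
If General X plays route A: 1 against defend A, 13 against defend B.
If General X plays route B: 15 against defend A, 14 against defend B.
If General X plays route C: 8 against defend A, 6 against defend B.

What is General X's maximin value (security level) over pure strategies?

14

The worst-case payoff for each row is route A: 1, route B: 14, route C: 6.
The best of these is 14.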